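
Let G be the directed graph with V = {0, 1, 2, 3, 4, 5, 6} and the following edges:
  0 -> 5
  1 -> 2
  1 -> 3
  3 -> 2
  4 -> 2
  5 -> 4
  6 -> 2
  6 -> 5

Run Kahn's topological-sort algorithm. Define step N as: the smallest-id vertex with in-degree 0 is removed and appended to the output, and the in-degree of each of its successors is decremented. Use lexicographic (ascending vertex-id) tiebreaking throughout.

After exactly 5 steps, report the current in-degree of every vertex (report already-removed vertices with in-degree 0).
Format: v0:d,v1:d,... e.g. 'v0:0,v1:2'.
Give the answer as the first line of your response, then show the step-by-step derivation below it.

v0:0,v1:0,v2:1,v3:0,v4:0,v5:0,v6:0

step 1: output 0; order=[0]; indeg=(0,0,4,1,1,1,0)
step 2: output 1; order=[0,1]; indeg=(0,0,3,0,1,1,0)
step 3: output 3; order=[0,1,3]; indeg=(0,0,2,0,1,1,0)
step 4: output 6; order=[0,1,3,6]; indeg=(0,0,1,0,1,0,0)
step 5: output 5; order=[0,1,3,6,5]; indeg=(0,0,1,0,0,0,0)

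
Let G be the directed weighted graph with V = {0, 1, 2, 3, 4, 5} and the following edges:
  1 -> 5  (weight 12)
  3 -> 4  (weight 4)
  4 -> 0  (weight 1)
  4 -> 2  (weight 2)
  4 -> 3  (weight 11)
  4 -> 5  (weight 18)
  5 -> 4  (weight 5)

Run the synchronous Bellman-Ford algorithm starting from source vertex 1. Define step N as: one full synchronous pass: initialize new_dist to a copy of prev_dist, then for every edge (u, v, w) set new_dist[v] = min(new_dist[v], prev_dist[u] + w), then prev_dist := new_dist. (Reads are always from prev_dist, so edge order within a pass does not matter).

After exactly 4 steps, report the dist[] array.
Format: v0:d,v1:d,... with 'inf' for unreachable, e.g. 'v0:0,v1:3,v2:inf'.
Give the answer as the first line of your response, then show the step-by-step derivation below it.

v0:18,v1:0,v2:19,v3:28,v4:17,v5:12

step 1: dist = v0:inf,v1:0,v2:inf,v3:inf,v4:inf,v5:12
step 2: dist = v0:inf,v1:0,v2:inf,v3:inf,v4:17,v5:12
step 3: dist = v0:18,v1:0,v2:19,v3:28,v4:17,v5:12
step 4: dist = v0:18,v1:0,v2:19,v3:28,v4:17,v5:12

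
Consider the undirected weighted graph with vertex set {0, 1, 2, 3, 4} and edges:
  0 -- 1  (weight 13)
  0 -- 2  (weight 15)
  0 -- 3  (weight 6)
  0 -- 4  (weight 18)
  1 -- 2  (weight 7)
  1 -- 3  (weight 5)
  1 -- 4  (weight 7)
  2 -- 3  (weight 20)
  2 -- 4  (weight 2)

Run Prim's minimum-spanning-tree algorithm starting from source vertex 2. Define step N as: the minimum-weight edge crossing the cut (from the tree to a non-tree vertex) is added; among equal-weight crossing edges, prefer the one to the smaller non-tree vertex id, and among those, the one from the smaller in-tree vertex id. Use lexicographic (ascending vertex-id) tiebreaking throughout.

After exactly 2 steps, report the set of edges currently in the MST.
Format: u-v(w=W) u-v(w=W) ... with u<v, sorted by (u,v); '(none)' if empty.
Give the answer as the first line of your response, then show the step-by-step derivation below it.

1-2(w=7) 2-4(w=2)

step 1: add edge 2-4 (w=2); MST = {2-4(w=2)}
step 2: add edge 1-2 (w=7); MST = {1-2(w=7) 2-4(w=2)}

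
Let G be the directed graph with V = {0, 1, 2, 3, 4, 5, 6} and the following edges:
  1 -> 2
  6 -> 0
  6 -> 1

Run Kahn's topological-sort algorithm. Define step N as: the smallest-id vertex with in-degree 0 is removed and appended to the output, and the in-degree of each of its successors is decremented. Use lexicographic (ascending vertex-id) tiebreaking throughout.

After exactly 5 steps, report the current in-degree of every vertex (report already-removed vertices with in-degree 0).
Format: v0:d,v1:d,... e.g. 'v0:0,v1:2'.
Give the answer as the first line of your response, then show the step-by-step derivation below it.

v0:0,v1:0,v2:1,v3:0,v4:0,v5:0,v6:0

step 1: output 3; order=[3]; indeg=(1,1,1,0,0,0,0)
step 2: output 4; order=[3,4]; indeg=(1,1,1,0,0,0,0)
step 3: output 5; order=[3,4,5]; indeg=(1,1,1,0,0,0,0)
step 4: output 6; order=[3,4,5,6]; indeg=(0,0,1,0,0,0,0)
step 5: output 0; order=[3,4,5,6,0]; indeg=(0,0,1,0,0,0,0)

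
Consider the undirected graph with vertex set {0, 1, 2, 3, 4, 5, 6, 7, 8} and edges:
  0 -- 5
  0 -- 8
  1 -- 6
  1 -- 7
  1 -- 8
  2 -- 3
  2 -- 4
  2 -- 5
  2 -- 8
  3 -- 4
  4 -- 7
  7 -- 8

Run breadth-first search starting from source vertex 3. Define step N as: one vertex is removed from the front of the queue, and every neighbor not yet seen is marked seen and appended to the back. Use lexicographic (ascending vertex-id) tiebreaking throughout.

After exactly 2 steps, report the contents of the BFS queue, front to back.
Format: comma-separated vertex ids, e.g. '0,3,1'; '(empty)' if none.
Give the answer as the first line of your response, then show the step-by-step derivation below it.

4,5,8

step 1: dequeue 3; queue=[2,4]; order=3
step 2: dequeue 2; queue=[4,5,8]; order=3,2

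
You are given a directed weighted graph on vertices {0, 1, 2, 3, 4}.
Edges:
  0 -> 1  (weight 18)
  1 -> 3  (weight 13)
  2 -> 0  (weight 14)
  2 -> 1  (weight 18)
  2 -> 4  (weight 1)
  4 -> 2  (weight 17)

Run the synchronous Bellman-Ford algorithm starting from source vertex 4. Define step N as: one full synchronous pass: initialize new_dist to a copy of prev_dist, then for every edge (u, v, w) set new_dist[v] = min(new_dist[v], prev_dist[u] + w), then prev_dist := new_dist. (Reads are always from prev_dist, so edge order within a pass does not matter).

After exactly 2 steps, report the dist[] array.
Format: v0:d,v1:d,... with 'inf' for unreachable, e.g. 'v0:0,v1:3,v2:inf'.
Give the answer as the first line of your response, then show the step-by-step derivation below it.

v0:31,v1:35,v2:17,v3:inf,v4:0

step 1: dist = v0:inf,v1:inf,v2:17,v3:inf,v4:0
step 2: dist = v0:31,v1:35,v2:17,v3:inf,v4:0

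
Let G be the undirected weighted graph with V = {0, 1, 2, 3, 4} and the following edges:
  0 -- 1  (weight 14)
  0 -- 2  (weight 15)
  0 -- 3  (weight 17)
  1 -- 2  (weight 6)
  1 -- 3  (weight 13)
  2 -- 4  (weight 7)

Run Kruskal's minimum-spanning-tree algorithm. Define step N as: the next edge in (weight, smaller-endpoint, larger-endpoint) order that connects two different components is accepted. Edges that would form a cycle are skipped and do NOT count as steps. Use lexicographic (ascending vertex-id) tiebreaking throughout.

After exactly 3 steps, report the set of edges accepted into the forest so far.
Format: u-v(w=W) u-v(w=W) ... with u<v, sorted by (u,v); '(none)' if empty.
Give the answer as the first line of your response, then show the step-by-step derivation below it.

1-2(w=6) 1-3(w=13) 2-4(w=7)

step 1: add edge 1-2 (w=6); MST = {1-2(w=6)}
step 2: add edge 2-4 (w=7); MST = {1-2(w=6) 2-4(w=7)}
step 3: add edge 1-3 (w=13); MST = {1-2(w=6) 1-3(w=13) 2-4(w=7)}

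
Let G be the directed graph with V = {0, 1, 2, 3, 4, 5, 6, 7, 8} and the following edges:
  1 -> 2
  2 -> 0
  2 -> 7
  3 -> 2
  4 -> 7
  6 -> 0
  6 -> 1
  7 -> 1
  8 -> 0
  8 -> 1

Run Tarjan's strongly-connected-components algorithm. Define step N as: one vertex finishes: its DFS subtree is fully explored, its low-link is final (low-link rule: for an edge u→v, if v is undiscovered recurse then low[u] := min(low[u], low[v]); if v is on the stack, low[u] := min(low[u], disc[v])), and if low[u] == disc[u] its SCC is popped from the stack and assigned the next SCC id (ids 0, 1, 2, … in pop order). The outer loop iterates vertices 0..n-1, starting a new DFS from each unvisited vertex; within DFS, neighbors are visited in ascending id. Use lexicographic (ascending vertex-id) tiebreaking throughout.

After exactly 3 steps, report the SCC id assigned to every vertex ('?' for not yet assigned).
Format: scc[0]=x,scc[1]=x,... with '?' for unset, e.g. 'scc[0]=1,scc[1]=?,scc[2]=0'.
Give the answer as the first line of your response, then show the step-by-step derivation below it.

scc[0]=0,scc[1]=?,scc[2]=?,scc[3]=?,scc[4]=?,scc[5]=?,scc[6]=?,scc[7]=?,scc[8]=?

step 1: low=(low[0]=0,low[1]=?,low[2]=?,low[3]=?,low[4]=?,low[5]=?,low[6]=?,low[7]=?,low[8]=?); scc=(scc[0]=0,scc[1]=?,scc[2]=?,scc[3]=?,scc[4]=?,scc[5]=?,scc[6]=?,scc[7]=?,scc[8]=?)
step 2: low=(low[0]=0,low[1]=1,low[2]=2,low[3]=?,low[4]=?,low[5]=?,low[6]=?,low[7]=1,low[8]=?); scc=(scc[0]=0,scc[1]=?,scc[2]=?,scc[3]=?,scc[4]=?,scc[5]=?,scc[6]=?,scc[7]=?,scc[8]=?)
step 3: low=(low[0]=0,low[1]=1,low[2]=1,low[3]=?,low[4]=?,low[5]=?,low[6]=?,low[7]=1,low[8]=?); scc=(scc[0]=0,scc[1]=?,scc[2]=?,scc[3]=?,scc[4]=?,scc[5]=?,scc[6]=?,scc[7]=?,scc[8]=?)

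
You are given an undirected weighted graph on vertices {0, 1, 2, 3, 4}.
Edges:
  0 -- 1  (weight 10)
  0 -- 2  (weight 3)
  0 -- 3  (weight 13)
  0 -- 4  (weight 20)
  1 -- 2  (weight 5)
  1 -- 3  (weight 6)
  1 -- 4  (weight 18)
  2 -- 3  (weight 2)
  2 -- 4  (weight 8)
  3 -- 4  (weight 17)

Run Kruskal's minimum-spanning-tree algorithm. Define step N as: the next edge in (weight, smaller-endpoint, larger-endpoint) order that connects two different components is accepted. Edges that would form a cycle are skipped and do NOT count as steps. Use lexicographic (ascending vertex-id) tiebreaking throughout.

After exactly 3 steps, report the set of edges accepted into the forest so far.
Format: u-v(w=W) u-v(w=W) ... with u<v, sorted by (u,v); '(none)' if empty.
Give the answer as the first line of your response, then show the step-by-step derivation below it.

0-2(w=3) 1-2(w=5) 2-3(w=2)

step 1: add edge 2-3 (w=2); MST = {2-3(w=2)}
step 2: add edge 0-2 (w=3); MST = {0-2(w=3) 2-3(w=2)}
step 3: add edge 1-2 (w=5); MST = {0-2(w=3) 1-2(w=5) 2-3(w=2)}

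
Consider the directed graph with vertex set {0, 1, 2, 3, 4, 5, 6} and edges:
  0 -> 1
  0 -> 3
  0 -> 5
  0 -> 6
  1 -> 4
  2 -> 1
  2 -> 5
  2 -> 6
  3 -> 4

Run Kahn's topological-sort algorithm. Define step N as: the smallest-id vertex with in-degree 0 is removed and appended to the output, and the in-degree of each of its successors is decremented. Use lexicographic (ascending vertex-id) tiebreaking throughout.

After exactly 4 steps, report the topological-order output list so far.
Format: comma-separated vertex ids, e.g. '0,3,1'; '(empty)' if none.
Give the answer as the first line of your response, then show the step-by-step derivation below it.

0,2,1,3

step 1: output 0; order=[0]; indeg=(0,1,0,0,2,1,1)
step 2: output 2; order=[0,2]; indeg=(0,0,0,0,2,0,0)
step 3: output 1; order=[0,2,1]; indeg=(0,0,0,0,1,0,0)
step 4: output 3; order=[0,2,1,3]; indeg=(0,0,0,0,0,0,0)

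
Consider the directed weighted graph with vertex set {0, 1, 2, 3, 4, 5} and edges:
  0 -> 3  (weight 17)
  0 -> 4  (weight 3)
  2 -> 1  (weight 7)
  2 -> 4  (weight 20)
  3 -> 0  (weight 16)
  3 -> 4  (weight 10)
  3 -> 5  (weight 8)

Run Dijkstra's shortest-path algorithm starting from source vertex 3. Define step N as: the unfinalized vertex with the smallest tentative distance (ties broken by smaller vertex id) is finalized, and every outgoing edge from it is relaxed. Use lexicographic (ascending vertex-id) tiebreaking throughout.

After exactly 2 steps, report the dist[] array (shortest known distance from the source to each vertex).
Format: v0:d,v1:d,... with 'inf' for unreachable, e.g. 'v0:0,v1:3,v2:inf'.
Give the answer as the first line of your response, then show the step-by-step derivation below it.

v0:16,v1:inf,v2:inf,v3:0,v4:10,v5:8

step 1: dist = v0:16,v1:inf,v2:inf,v3:0,v4:10,v5:8
step 2: dist = v0:16,v1:inf,v2:inf,v3:0,v4:10,v5:8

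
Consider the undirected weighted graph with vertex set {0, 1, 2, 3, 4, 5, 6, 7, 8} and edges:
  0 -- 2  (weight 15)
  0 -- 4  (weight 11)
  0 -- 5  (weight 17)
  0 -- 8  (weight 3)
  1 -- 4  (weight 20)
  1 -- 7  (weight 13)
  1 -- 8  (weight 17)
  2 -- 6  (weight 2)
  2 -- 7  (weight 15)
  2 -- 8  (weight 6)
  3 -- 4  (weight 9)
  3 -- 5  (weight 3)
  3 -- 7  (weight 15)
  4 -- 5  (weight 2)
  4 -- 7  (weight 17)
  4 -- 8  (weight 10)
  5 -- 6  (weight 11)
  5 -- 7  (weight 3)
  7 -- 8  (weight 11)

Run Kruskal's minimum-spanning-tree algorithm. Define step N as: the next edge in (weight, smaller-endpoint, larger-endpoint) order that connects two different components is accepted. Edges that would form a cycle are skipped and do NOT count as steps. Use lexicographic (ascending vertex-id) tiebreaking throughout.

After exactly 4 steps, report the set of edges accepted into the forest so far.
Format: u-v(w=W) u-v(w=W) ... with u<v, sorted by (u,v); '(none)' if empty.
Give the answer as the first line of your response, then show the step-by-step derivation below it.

0-8(w=3) 2-6(w=2) 3-5(w=3) 4-5(w=2)

step 1: add edge 2-6 (w=2); MST = {2-6(w=2)}
step 2: add edge 4-5 (w=2); MST = {2-6(w=2) 4-5(w=2)}
step 3: add edge 0-8 (w=3); MST = {0-8(w=3) 2-6(w=2) 4-5(w=2)}
step 4: add edge 3-5 (w=3); MST = {0-8(w=3) 2-6(w=2) 3-5(w=3) 4-5(w=2)}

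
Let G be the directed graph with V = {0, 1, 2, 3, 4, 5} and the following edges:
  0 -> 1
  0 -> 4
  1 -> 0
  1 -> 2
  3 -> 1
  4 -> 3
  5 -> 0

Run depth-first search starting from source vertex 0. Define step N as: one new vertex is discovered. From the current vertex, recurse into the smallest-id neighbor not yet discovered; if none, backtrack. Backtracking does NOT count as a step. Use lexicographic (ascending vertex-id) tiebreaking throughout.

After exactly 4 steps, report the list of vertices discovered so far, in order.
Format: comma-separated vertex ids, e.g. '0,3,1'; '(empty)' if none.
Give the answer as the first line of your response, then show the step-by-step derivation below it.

0,1,2,4

step 1: discover 0; path=0; order=0
step 2: discover 1; path=0>1; order=0,1
step 3: discover 2; path=0>1>2; order=0,1,2
step 4: discover 4; path=0>4; order=0,1,2,4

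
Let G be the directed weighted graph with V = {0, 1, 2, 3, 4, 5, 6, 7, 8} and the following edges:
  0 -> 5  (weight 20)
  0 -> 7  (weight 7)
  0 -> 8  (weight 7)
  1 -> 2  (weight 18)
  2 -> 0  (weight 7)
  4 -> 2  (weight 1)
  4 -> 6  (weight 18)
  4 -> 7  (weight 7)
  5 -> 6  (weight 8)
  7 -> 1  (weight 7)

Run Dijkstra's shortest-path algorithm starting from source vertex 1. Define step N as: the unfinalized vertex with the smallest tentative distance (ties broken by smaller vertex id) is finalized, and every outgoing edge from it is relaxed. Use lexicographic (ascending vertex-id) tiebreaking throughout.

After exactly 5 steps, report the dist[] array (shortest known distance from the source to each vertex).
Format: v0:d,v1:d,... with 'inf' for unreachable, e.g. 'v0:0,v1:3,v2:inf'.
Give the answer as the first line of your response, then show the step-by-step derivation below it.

v0:25,v1:0,v2:18,v3:inf,v4:inf,v5:45,v6:inf,v7:32,v8:32

step 1: dist = v0:inf,v1:0,v2:18,v3:inf,v4:inf,v5:inf,v6:inf,v7:inf,v8:inf
step 2: dist = v0:25,v1:0,v2:18,v3:inf,v4:inf,v5:inf,v6:inf,v7:inf,v8:inf
step 3: dist = v0:25,v1:0,v2:18,v3:inf,v4:inf,v5:45,v6:inf,v7:32,v8:32
step 4: dist = v0:25,v1:0,v2:18,v3:inf,v4:inf,v5:45,v6:inf,v7:32,v8:32
step 5: dist = v0:25,v1:0,v2:18,v3:inf,v4:inf,v5:45,v6:inf,v7:32,v8:32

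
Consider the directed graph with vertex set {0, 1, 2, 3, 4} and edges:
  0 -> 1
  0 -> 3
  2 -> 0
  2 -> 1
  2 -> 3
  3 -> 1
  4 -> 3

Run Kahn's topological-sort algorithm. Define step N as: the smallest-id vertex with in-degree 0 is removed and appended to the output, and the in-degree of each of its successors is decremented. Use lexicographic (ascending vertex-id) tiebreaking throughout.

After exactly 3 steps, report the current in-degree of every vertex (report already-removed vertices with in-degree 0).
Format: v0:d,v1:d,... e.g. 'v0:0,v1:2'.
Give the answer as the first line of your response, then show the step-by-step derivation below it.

v0:0,v1:1,v2:0,v3:0,v4:0

step 1: output 2; order=[2]; indeg=(0,2,0,2,0)
step 2: output 0; order=[2,0]; indeg=(0,1,0,1,0)
step 3: output 4; order=[2,0,4]; indeg=(0,1,0,0,0)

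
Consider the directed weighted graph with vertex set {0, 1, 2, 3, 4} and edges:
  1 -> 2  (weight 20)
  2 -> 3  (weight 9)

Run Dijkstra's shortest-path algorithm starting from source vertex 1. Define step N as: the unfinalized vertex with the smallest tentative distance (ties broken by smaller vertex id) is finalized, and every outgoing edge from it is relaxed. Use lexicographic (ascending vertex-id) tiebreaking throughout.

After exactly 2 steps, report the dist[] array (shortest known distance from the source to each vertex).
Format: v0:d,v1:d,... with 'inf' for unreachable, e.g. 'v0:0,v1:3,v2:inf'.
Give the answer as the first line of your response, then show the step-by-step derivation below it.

v0:inf,v1:0,v2:20,v3:29,v4:inf

step 1: dist = v0:inf,v1:0,v2:20,v3:inf,v4:inf
step 2: dist = v0:inf,v1:0,v2:20,v3:29,v4:inf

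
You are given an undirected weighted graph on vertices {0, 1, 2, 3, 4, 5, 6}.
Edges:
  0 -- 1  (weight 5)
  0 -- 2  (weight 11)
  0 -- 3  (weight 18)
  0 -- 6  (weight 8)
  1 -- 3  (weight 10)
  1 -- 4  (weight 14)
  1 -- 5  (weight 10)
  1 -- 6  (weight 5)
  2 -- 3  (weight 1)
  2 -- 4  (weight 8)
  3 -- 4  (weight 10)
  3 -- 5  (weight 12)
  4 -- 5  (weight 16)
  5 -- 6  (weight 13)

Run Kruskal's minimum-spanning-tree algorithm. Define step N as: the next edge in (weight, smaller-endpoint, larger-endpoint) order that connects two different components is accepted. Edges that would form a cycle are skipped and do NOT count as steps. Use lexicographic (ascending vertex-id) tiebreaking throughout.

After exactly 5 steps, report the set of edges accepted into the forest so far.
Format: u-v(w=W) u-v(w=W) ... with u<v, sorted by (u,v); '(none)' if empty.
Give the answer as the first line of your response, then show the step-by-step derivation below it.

0-1(w=5) 1-3(w=10) 1-6(w=5) 2-3(w=1) 2-4(w=8)

step 1: add edge 2-3 (w=1); MST = {2-3(w=1)}
step 2: add edge 0-1 (w=5); MST = {0-1(w=5) 2-3(w=1)}
step 3: add edge 1-6 (w=5); MST = {0-1(w=5) 1-6(w=5) 2-3(w=1)}
step 4: add edge 2-4 (w=8); MST = {0-1(w=5) 1-6(w=5) 2-3(w=1) 2-4(w=8)}
step 5: add edge 1-3 (w=10); MST = {0-1(w=5) 1-3(w=10) 1-6(w=5) 2-3(w=1) 2-4(w=8)}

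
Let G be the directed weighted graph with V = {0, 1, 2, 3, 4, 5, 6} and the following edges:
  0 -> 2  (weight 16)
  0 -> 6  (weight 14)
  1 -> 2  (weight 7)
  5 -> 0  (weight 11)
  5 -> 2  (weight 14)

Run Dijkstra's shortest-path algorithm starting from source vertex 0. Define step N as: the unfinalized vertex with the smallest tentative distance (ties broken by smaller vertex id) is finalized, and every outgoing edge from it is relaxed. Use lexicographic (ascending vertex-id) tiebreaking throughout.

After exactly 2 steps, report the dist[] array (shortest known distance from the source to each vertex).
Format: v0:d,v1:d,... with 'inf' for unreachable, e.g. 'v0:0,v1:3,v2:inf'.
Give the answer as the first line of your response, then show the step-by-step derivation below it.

v0:0,v1:inf,v2:16,v3:inf,v4:inf,v5:inf,v6:14

step 1: dist = v0:0,v1:inf,v2:16,v3:inf,v4:inf,v5:inf,v6:14
step 2: dist = v0:0,v1:inf,v2:16,v3:inf,v4:inf,v5:inf,v6:14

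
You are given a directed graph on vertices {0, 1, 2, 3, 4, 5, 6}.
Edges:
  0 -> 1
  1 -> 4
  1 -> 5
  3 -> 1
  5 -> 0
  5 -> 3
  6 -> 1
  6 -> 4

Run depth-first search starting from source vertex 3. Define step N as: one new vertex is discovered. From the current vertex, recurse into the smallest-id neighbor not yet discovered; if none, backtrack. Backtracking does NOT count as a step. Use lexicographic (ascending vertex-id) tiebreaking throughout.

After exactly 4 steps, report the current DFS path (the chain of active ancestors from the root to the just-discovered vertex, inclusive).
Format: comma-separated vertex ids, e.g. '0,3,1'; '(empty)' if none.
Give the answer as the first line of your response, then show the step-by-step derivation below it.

3,1,5

step 1: discover 3; path=3; order=3
step 2: discover 1; path=3>1; order=3,1
step 3: discover 4; path=3>1>4; order=3,1,4
step 4: discover 5; path=3>1>5; order=3,1,4,5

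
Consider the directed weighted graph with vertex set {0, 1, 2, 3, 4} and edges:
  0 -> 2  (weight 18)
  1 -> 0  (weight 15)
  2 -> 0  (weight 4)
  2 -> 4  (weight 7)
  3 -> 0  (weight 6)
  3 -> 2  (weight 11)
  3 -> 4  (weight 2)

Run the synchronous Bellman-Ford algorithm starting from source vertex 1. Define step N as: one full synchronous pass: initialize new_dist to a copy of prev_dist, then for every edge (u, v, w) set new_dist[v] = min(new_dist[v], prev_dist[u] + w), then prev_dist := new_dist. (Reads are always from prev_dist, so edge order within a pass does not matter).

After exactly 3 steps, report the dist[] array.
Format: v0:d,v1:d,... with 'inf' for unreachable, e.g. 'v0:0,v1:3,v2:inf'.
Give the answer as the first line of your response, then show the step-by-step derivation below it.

v0:15,v1:0,v2:33,v3:inf,v4:40

step 1: dist = v0:15,v1:0,v2:inf,v3:inf,v4:inf
step 2: dist = v0:15,v1:0,v2:33,v3:inf,v4:inf
step 3: dist = v0:15,v1:0,v2:33,v3:inf,v4:40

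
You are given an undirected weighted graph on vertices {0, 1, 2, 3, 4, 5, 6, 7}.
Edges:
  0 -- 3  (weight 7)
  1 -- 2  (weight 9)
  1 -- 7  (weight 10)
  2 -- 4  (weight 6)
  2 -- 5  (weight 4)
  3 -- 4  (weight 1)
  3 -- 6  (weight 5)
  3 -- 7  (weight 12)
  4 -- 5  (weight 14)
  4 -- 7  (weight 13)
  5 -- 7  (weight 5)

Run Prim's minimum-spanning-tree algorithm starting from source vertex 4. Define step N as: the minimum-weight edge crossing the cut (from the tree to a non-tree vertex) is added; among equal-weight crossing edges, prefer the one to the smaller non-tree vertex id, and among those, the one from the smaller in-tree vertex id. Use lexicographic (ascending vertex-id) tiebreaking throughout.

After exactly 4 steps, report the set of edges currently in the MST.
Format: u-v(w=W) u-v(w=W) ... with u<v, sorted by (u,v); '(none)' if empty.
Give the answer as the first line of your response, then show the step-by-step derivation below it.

2-4(w=6) 2-5(w=4) 3-4(w=1) 3-6(w=5)

step 1: add edge 3-4 (w=1); MST = {3-4(w=1)}
step 2: add edge 3-6 (w=5); MST = {3-4(w=1) 3-6(w=5)}
step 3: add edge 2-4 (w=6); MST = {2-4(w=6) 3-4(w=1) 3-6(w=5)}
step 4: add edge 2-5 (w=4); MST = {2-4(w=6) 2-5(w=4) 3-4(w=1) 3-6(w=5)}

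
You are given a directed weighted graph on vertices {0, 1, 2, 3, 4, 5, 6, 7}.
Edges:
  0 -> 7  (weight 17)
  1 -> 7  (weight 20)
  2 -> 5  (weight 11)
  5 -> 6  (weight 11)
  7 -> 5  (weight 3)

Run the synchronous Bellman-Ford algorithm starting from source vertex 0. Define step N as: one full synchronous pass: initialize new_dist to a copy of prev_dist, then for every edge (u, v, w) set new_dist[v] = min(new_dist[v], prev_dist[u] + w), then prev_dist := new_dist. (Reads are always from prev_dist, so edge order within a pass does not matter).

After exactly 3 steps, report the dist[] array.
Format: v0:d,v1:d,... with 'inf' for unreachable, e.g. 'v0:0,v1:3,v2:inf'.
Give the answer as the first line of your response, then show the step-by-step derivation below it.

v0:0,v1:inf,v2:inf,v3:inf,v4:inf,v5:20,v6:31,v7:17

step 1: dist = v0:0,v1:inf,v2:inf,v3:inf,v4:inf,v5:inf,v6:inf,v7:17
step 2: dist = v0:0,v1:inf,v2:inf,v3:inf,v4:inf,v5:20,v6:inf,v7:17
step 3: dist = v0:0,v1:inf,v2:inf,v3:inf,v4:inf,v5:20,v6:31,v7:17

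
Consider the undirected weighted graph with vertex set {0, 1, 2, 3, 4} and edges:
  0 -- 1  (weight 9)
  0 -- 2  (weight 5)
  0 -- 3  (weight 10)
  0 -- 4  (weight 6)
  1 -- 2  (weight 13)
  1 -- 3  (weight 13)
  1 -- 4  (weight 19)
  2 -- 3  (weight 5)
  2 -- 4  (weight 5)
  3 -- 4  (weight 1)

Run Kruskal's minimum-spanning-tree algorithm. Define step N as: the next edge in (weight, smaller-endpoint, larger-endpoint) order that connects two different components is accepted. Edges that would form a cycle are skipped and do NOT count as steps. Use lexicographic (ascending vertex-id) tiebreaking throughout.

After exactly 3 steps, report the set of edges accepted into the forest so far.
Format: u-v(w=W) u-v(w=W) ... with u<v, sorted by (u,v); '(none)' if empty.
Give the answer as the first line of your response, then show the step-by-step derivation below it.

0-2(w=5) 2-3(w=5) 3-4(w=1)

step 1: add edge 3-4 (w=1); MST = {3-4(w=1)}
step 2: add edge 0-2 (w=5); MST = {0-2(w=5) 3-4(w=1)}
step 3: add edge 2-3 (w=5); MST = {0-2(w=5) 2-3(w=5) 3-4(w=1)}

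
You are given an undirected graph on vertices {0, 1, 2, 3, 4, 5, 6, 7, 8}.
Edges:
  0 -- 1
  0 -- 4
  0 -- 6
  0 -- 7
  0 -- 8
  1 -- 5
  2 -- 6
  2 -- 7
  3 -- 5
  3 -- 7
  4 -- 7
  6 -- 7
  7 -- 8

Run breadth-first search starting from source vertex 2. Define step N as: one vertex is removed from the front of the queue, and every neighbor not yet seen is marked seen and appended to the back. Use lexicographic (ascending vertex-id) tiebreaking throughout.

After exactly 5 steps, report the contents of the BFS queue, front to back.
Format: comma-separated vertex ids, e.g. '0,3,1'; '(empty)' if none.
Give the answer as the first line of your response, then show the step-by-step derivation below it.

4,8,1,5

step 1: dequeue 2; queue=[6,7]; order=2
step 2: dequeue 6; queue=[7,0]; order=2,6
step 3: dequeue 7; queue=[0,3,4,8]; order=2,6,7
step 4: dequeue 0; queue=[3,4,8,1]; order=2,6,7,0
step 5: dequeue 3; queue=[4,8,1,5]; order=2,6,7,0,3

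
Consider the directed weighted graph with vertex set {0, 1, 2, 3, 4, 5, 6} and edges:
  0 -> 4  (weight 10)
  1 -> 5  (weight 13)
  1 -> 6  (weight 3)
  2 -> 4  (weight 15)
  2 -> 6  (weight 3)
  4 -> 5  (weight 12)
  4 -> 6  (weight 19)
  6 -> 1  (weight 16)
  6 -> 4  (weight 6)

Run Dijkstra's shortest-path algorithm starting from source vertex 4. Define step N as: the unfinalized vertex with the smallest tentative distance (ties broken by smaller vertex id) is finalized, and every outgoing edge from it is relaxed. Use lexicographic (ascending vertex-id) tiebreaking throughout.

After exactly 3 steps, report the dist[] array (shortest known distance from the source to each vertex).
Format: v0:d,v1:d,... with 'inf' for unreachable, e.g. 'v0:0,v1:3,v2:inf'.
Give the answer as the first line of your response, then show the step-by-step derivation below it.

v0:inf,v1:35,v2:inf,v3:inf,v4:0,v5:12,v6:19

step 1: dist = v0:inf,v1:inf,v2:inf,v3:inf,v4:0,v5:12,v6:19
step 2: dist = v0:inf,v1:inf,v2:inf,v3:inf,v4:0,v5:12,v6:19
step 3: dist = v0:inf,v1:35,v2:inf,v3:inf,v4:0,v5:12,v6:19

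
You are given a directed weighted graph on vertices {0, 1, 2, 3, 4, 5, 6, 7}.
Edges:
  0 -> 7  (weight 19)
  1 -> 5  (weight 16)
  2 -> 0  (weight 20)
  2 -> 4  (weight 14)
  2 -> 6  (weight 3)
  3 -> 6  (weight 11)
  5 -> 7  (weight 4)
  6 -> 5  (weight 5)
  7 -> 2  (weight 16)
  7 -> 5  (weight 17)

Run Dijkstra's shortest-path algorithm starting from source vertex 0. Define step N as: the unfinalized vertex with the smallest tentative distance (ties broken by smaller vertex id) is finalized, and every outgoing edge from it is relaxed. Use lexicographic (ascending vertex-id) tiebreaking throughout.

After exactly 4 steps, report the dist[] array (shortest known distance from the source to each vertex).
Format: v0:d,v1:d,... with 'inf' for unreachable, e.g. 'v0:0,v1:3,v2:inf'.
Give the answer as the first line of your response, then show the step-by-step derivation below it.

v0:0,v1:inf,v2:35,v3:inf,v4:49,v5:36,v6:38,v7:19

step 1: dist = v0:0,v1:inf,v2:inf,v3:inf,v4:inf,v5:inf,v6:inf,v7:19
step 2: dist = v0:0,v1:inf,v2:35,v3:inf,v4:inf,v5:36,v6:inf,v7:19
step 3: dist = v0:0,v1:inf,v2:35,v3:inf,v4:49,v5:36,v6:38,v7:19
step 4: dist = v0:0,v1:inf,v2:35,v3:inf,v4:49,v5:36,v6:38,v7:19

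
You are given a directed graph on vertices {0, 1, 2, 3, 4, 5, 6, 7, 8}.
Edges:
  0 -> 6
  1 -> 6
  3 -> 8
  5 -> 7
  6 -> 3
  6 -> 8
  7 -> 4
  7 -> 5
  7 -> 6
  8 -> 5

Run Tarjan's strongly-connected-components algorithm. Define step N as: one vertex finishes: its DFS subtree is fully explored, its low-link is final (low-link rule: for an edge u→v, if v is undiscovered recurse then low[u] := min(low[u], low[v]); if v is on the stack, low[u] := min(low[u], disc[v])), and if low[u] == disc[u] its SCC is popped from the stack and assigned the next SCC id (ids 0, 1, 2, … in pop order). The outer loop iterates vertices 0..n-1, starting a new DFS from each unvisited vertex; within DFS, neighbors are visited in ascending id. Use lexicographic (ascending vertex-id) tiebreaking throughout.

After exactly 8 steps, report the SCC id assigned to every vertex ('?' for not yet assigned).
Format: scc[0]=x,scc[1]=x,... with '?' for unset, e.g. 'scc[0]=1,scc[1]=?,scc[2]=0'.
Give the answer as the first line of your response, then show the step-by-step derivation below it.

scc[0]=2,scc[1]=3,scc[2]=?,scc[3]=1,scc[4]=0,scc[5]=1,scc[6]=1,scc[7]=1,scc[8]=1

step 1: low=(low[0]=0,low[1]=?,low[2]=?,low[3]=2,low[4]=6,low[5]=4,low[6]=1,low[7]=5,low[8]=3); scc=(scc[0]=?,scc[1]=?,scc[2]=?,scc[3]=?,scc[4]=0,scc[5]=?,scc[6]=?,scc[7]=?,scc[8]=?)
step 2: low=(low[0]=0,low[1]=?,low[2]=?,low[3]=2,low[4]=6,low[5]=4,low[6]=1,low[7]=1,low[8]=3); scc=(scc[0]=?,scc[1]=?,scc[2]=?,scc[3]=?,scc[4]=0,scc[5]=?,scc[6]=?,scc[7]=?,scc[8]=?)
step 3: low=(low[0]=0,low[1]=?,low[2]=?,low[3]=2,low[4]=6,low[5]=1,low[6]=1,low[7]=1,low[8]=3); scc=(scc[0]=?,scc[1]=?,scc[2]=?,scc[3]=?,scc[4]=0,scc[5]=?,scc[6]=?,scc[7]=?,scc[8]=?)
step 4: low=(low[0]=0,low[1]=?,low[2]=?,low[3]=2,low[4]=6,low[5]=1,low[6]=1,low[7]=1,low[8]=1); scc=(scc[0]=?,scc[1]=?,scc[2]=?,scc[3]=?,scc[4]=0,scc[5]=?,scc[6]=?,scc[7]=?,scc[8]=?)
step 5: low=(low[0]=0,low[1]=?,low[2]=?,low[3]=1,low[4]=6,low[5]=1,low[6]=1,low[7]=1,low[8]=1); scc=(scc[0]=?,scc[1]=?,scc[2]=?,scc[3]=?,scc[4]=0,scc[5]=?,scc[6]=?,scc[7]=?,scc[8]=?)
step 6: low=(low[0]=0,low[1]=?,low[2]=?,low[3]=1,low[4]=6,low[5]=1,low[6]=1,low[7]=1,low[8]=1); scc=(scc[0]=?,scc[1]=?,scc[2]=?,scc[3]=1,scc[4]=0,scc[5]=1,scc[6]=1,scc[7]=1,scc[8]=1)
step 7: low=(low[0]=0,low[1]=?,low[2]=?,low[3]=1,low[4]=6,low[5]=1,low[6]=1,low[7]=1,low[8]=1); scc=(scc[0]=2,scc[1]=?,scc[2]=?,scc[3]=1,scc[4]=0,scc[5]=1,scc[6]=1,scc[7]=1,scc[8]=1)
step 8: low=(low[0]=0,low[1]=7,low[2]=?,low[3]=1,low[4]=6,low[5]=1,low[6]=1,low[7]=1,low[8]=1); scc=(scc[0]=2,scc[1]=3,scc[2]=?,scc[3]=1,scc[4]=0,scc[5]=1,scc[6]=1,scc[7]=1,scc[8]=1)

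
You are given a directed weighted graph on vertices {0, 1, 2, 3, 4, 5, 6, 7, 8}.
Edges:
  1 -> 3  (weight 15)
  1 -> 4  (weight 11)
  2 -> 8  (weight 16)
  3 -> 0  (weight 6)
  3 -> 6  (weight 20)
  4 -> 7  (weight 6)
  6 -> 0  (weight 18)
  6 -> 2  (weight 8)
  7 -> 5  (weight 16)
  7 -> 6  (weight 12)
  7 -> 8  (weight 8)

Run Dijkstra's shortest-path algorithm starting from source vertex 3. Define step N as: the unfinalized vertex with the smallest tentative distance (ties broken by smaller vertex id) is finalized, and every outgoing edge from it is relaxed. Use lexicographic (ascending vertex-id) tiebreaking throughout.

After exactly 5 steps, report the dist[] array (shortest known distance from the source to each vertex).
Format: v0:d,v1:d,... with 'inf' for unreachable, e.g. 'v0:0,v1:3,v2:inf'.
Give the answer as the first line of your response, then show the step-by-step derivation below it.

v0:6,v1:inf,v2:28,v3:0,v4:inf,v5:inf,v6:20,v7:inf,v8:44

step 1: dist = v0:6,v1:inf,v2:inf,v3:0,v4:inf,v5:inf,v6:20,v7:inf,v8:inf
step 2: dist = v0:6,v1:inf,v2:inf,v3:0,v4:inf,v5:inf,v6:20,v7:inf,v8:inf
step 3: dist = v0:6,v1:inf,v2:28,v3:0,v4:inf,v5:inf,v6:20,v7:inf,v8:inf
step 4: dist = v0:6,v1:inf,v2:28,v3:0,v4:inf,v5:inf,v6:20,v7:inf,v8:44
step 5: dist = v0:6,v1:inf,v2:28,v3:0,v4:inf,v5:inf,v6:20,v7:inf,v8:44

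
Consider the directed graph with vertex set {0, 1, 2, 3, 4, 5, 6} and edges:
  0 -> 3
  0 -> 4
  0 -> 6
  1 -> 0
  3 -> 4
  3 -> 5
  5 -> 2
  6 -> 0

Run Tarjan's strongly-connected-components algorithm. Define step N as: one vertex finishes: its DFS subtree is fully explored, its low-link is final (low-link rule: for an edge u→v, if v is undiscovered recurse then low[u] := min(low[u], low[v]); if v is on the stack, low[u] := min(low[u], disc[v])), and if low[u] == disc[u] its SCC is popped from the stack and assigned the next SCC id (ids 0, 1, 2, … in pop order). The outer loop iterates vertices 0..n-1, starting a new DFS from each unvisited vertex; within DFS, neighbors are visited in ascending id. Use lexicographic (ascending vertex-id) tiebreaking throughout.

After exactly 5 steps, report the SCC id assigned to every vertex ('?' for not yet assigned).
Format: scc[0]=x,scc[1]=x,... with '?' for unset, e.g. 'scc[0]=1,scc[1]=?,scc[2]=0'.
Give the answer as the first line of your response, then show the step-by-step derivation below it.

scc[0]=?,scc[1]=?,scc[2]=1,scc[3]=3,scc[4]=0,scc[5]=2,scc[6]=?

step 1: low=(low[0]=0,low[1]=?,low[2]=?,low[3]=1,low[4]=2,low[5]=?,low[6]=?); scc=(scc[0]=?,scc[1]=?,scc[2]=?,scc[3]=?,scc[4]=0,scc[5]=?,scc[6]=?)
step 2: low=(low[0]=0,low[1]=?,low[2]=4,low[3]=1,low[4]=2,low[5]=3,low[6]=?); scc=(scc[0]=?,scc[1]=?,scc[2]=1,scc[3]=?,scc[4]=0,scc[5]=?,scc[6]=?)
step 3: low=(low[0]=0,low[1]=?,low[2]=4,low[3]=1,low[4]=2,low[5]=3,low[6]=?); scc=(scc[0]=?,scc[1]=?,scc[2]=1,scc[3]=?,scc[4]=0,scc[5]=2,scc[6]=?)
step 4: low=(low[0]=0,low[1]=?,low[2]=4,low[3]=1,low[4]=2,low[5]=3,low[6]=?); scc=(scc[0]=?,scc[1]=?,scc[2]=1,scc[3]=3,scc[4]=0,scc[5]=2,scc[6]=?)
step 5: low=(low[0]=0,low[1]=?,low[2]=4,low[3]=1,low[4]=2,low[5]=3,low[6]=0); scc=(scc[0]=?,scc[1]=?,scc[2]=1,scc[3]=3,scc[4]=0,scc[5]=2,scc[6]=?)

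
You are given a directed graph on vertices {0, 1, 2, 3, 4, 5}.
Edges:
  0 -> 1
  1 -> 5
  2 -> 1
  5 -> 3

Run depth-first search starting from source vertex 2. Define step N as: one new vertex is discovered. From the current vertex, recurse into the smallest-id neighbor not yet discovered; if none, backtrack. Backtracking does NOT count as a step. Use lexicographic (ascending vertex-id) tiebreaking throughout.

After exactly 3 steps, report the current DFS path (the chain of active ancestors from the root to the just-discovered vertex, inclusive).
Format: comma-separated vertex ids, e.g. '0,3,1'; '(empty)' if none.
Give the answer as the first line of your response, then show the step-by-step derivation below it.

2,1,5

step 1: discover 2; path=2; order=2
step 2: discover 1; path=2>1; order=2,1
step 3: discover 5; path=2>1>5; order=2,1,5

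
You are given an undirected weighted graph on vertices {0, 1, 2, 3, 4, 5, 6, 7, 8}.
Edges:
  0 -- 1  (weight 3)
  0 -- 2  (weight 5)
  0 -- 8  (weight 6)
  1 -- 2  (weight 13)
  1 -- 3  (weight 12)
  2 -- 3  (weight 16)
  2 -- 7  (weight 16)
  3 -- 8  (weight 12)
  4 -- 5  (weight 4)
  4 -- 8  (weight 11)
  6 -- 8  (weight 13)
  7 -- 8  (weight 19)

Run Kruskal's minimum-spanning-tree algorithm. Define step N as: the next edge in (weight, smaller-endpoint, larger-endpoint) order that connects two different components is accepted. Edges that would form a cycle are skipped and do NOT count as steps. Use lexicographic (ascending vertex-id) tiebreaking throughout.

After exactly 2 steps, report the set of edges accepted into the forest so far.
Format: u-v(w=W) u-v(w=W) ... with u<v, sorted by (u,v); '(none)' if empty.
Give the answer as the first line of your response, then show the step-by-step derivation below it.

0-1(w=3) 4-5(w=4)

step 1: add edge 0-1 (w=3); MST = {0-1(w=3)}
step 2: add edge 4-5 (w=4); MST = {0-1(w=3) 4-5(w=4)}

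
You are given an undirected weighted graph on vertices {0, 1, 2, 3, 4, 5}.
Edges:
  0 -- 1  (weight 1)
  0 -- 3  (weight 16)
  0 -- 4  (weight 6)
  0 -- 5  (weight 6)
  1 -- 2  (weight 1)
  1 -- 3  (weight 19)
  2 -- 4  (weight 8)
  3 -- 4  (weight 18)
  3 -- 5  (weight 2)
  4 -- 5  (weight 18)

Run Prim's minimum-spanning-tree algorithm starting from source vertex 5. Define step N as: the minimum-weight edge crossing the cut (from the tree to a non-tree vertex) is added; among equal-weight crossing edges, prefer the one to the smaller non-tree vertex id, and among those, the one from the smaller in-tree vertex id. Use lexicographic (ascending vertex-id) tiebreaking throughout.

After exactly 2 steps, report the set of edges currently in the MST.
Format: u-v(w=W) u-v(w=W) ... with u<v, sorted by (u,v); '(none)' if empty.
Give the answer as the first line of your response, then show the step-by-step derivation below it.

0-5(w=6) 3-5(w=2)

step 1: add edge 3-5 (w=2); MST = {3-5(w=2)}
step 2: add edge 0-5 (w=6); MST = {0-5(w=6) 3-5(w=2)}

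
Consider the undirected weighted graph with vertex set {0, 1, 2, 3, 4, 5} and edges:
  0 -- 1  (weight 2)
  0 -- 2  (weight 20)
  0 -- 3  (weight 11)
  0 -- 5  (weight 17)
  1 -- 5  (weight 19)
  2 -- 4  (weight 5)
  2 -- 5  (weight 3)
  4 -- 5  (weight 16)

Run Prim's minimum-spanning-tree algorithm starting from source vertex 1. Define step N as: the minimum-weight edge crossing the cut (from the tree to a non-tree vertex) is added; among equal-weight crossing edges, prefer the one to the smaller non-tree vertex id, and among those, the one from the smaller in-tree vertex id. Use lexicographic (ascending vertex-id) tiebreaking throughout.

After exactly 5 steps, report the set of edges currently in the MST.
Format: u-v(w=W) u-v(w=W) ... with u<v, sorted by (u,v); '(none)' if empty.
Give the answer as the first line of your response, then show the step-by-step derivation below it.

0-1(w=2) 0-3(w=11) 0-5(w=17) 2-4(w=5) 2-5(w=3)

step 1: add edge 0-1 (w=2); MST = {0-1(w=2)}
step 2: add edge 0-3 (w=11); MST = {0-1(w=2) 0-3(w=11)}
step 3: add edge 0-5 (w=17); MST = {0-1(w=2) 0-3(w=11) 0-5(w=17)}
step 4: add edge 2-5 (w=3); MST = {0-1(w=2) 0-3(w=11) 0-5(w=17) 2-5(w=3)}
step 5: add edge 2-4 (w=5); MST = {0-1(w=2) 0-3(w=11) 0-5(w=17) 2-4(w=5) 2-5(w=3)}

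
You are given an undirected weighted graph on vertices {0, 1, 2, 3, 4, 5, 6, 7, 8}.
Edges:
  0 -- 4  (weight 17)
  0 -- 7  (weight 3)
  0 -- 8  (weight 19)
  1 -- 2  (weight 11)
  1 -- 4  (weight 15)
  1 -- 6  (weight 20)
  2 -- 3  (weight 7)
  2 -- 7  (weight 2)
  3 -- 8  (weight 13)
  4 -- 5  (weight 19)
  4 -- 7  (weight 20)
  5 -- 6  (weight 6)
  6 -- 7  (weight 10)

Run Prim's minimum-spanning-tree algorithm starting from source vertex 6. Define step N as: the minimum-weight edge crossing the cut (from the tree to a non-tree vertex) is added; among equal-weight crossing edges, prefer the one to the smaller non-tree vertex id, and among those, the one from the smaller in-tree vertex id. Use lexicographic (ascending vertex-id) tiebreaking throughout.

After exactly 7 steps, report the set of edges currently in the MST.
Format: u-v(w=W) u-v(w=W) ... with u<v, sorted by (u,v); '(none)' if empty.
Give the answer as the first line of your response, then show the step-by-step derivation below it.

0-7(w=3) 1-2(w=11) 2-3(w=7) 2-7(w=2) 3-8(w=13) 5-6(w=6) 6-7(w=10)

step 1: add edge 5-6 (w=6); MST = {5-6(w=6)}
step 2: add edge 6-7 (w=10); MST = {5-6(w=6) 6-7(w=10)}
step 3: add edge 2-7 (w=2); MST = {2-7(w=2) 5-6(w=6) 6-7(w=10)}
step 4: add edge 0-7 (w=3); MST = {0-7(w=3) 2-7(w=2) 5-6(w=6) 6-7(w=10)}
step 5: add edge 2-3 (w=7); MST = {0-7(w=3) 2-3(w=7) 2-7(w=2) 5-6(w=6) 6-7(w=10)}
step 6: add edge 1-2 (w=11); MST = {0-7(w=3) 1-2(w=11) 2-3(w=7) 2-7(w=2) 5-6(w=6) 6-7(w=10)}
step 7: add edge 3-8 (w=13); MST = {0-7(w=3) 1-2(w=11) 2-3(w=7) 2-7(w=2) 3-8(w=13) 5-6(w=6) 6-7(w=10)}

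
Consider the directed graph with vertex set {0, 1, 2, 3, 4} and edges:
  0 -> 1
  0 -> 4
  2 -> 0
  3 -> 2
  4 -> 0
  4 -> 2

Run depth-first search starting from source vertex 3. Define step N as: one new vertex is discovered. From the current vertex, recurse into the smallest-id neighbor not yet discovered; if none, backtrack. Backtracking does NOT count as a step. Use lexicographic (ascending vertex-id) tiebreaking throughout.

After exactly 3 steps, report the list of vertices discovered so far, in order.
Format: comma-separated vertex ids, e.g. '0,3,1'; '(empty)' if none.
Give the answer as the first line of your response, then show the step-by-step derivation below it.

3,2,0

step 1: discover 3; path=3; order=3
step 2: discover 2; path=3>2; order=3,2
step 3: discover 0; path=3>2>0; order=3,2,0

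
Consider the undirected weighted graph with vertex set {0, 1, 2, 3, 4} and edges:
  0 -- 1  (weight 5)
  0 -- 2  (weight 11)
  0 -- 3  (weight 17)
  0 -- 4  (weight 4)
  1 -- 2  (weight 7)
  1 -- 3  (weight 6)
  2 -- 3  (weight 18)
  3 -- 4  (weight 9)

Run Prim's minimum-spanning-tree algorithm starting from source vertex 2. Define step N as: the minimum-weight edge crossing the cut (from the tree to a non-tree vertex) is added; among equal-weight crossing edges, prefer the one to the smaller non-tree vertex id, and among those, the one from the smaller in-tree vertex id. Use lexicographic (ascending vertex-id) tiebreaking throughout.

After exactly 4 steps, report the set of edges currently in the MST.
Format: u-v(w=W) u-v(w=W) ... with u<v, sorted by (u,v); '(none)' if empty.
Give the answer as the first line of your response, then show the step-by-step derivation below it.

0-1(w=5) 0-4(w=4) 1-2(w=7) 1-3(w=6)

step 1: add edge 1-2 (w=7); MST = {1-2(w=7)}
step 2: add edge 0-1 (w=5); MST = {0-1(w=5) 1-2(w=7)}
step 3: add edge 0-4 (w=4); MST = {0-1(w=5) 0-4(w=4) 1-2(w=7)}
step 4: add edge 1-3 (w=6); MST = {0-1(w=5) 0-4(w=4) 1-2(w=7) 1-3(w=6)}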